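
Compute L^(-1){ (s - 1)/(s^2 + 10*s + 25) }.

Factor the denominator: s^2 + 10*s + 25 = (s + 5)^2.
Partial fraction decomposition gives [1/(s + 5)] + [-6/(s + 5)^2].
Invert each term: 1/(s + 5) ↔ e^(-5t); -6/(s + 5)^2 ↔ -6t·e^(-5t).

-6*t*exp(-5*t) + exp(-5*t)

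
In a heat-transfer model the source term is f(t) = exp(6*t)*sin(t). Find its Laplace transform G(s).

L{sin(t)} = 1/(s^2 + 1).
By the first shifting theorem, multiplying by e^(6t) replaces s with s - 6.

G(s) = 1/((s - 6)^2 + 1)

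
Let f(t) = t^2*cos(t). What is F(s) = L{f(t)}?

L{cos(t)} = s/(s^2 + 1).
Then apply L{t^2·g(t)} = (-1)^2 d^2/ds^2[G(s)] with G(s) = s/(s^2 + 1):
differentiating 2 times and applying the sign gives 2*s*(s^2 - 3)/(s^2 + 1)^3.

F(s) = 2*s*(s^2 - 3)/(s^2 + 1)^3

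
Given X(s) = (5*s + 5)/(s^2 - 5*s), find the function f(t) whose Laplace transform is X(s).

Factor the denominator: s^2 - 5*s = s*(s - 5).
Partial fraction decomposition gives [-1/s] + [6/(s - 5)].
Invert each term: -1/(s - 0) ↔ -e^(0t); 6/(s - 5) ↔ 6e^(5t).

f(t) = 6*exp(5*t) - 1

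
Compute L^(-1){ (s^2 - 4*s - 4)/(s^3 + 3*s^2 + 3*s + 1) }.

Factor the denominator: s^3 + 3*s^2 + 3*s + 1 = (s + 1)^3.
Partial fraction decomposition gives [1/(s + 1)] + [-6/(s + 1)^2] + [(s + 1)^(-3)].
Invert each term: 1/(s + 1) ↔ e^(-t); -6/(s + 1)^2 ↔ -6t·e^(-t); 1/(s + 1)^3 ↔ (1/2)t^2·e^(-t).

t^2*exp(-t)/2 - 6*t*exp(-t) + exp(-t)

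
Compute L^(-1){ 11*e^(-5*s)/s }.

The factor e^(-5s) signals a time shift by c = 5 (second shifting theorem).
L{11} = 11/s, so L^-1{11/s} = 11.
Hence the inverse is u(t - 5) times that function evaluated at t - 5.

Heaviside(t - 5)*(11)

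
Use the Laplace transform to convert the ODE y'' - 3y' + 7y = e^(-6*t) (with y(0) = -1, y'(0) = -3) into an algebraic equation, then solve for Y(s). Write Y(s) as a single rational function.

Y(s) = (-s^2 - 6*s + 1)/(s^3 + 3*s^2 - 11*s + 42)

Transform both sides with L{·}.
Using L{y''} = s^2 Y - s·y(0) - y'(0) and L{y'} = sY - y(0), with y(0) = -1, y'(0) = -3, the left side becomes (s^2 - 3*s + 7)Y - (-s).
The right side is L{e^(-6*t)} = 1/(s + 6).
So (s^2 - 3*s + 7)Y = 1/(s + 6) + (-s).
Divide through and combine into a single rational function.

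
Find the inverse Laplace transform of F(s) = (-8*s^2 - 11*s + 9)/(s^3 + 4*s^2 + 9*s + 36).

Factor the denominator: s^3 + 4*s^2 + 9*s + 36 = (s + 4)*(s^2 + 9).
Partial fraction decomposition gives [-3/(s + 4)] + [-5*s/(s^2 + 9)] + [9/(s^2 + 9)].
Invert each term: -3/(s + 4) ↔ -3e^(-4t); -5·s/(s^2 + 9) ↔ -5cos(3t); 3·3/(s^2 + 9) ↔ 3sin(3t).

3*sin(3*t) - 5*cos(3*t) - 3*exp(-4*t)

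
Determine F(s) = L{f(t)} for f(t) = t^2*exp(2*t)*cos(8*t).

L{cos(8t)} = s/(s^2 + 64).
Multiplying by e^(2t) shifts s → s - 2, so L{exp(2*t)*cos(8*t)} = (s - 2)/((s - 2)^2 + 64).
Then apply L{t^2·g(t)} = (-1)^2 d^2/ds^2[G(s)] with G(s) = (s - 2)/((s - 2)^2 + 64):
differentiating 2 times and applying the sign gives 2*(s - 2)*(s^2 - 4*s - 188)/(s^2 - 4*s + 68)^3.

F(s) = 2*(s - 2)*(s^2 - 4*s - 188)/(s^2 - 4*s + 68)^3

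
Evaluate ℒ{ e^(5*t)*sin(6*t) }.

L{sin(6t)} = 6/(s^2 + 36).
By the first shifting theorem, multiplying by e^(5t) replaces s with s - 5.

6/((s - 5)^2 + 36)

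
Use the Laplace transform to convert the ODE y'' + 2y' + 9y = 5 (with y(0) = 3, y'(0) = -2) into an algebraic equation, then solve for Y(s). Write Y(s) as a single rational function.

Y(s) = (3*s^2 + 4*s + 5)/(s^3 + 2*s^2 + 9*s)

Laplace-transform each side.
The derivative rules (L{y''} = s^2 Y - s·y(0) - y'(0) and L{y'} = sY - y(0), with y(0) = 3, y'(0) = -2) turn the left side into (s^2 + 2*s + 9)Y - (3*s + 4).
The right side is L{5} = 5/s.
So (s^2 + 2*s + 9)Y = 5/s + (3*s + 4).
Divide through and combine into a single rational function.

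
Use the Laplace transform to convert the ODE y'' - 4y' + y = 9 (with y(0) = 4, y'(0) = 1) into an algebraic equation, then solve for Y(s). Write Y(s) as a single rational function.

Y(s) = (4*s^2 - 15*s + 9)/(s^3 - 4*s^2 + s)

Laplace-transform each side.
The derivative rules (L{y''} = s^2 Y - s·y(0) - y'(0) and L{y'} = sY - y(0), with y(0) = 4, y'(0) = 1) turn the left side into (s^2 - 4*s + 1)Y - (4*s - 15).
The right side is L{9} = 9/s.
So (s^2 - 4*s + 1)Y = 9/s + (4*s - 15).
Divide through and combine into a single rational function.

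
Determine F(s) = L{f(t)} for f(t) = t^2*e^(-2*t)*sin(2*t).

F(s) = 4*(3*s^2 + 12*s + 8)/(s^2 + 4*s + 8)^3

L{sin(2t)} = 2/(s^2 + 4).
Multiplying by e^(-2t) shifts s → s + 2, so L{e^(-2*t)*sin(2*t)} = 2/((s + 2)^2 + 4).
Then apply L{t^2·g(t)} = (-1)^2 d^2/ds^2[G(s)] with G(s) = 2/((s + 2)^2 + 4):
differentiating 2 times and applying the sign gives 4*(3*s^2 + 12*s + 8)/(s^2 + 4*s + 8)^3.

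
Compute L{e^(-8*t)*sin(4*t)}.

L{sin(4t)} = 4/(s^2 + 16).
By the first shifting theorem, multiplying by e^(-8t) replaces s with s + 8.

4/((s + 8)^2 + 16)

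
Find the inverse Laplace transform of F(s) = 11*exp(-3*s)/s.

The factor e^(-3s) signals a time shift by c = 3 (second shifting theorem).
L{11} = 11/s, so L^-1{11/s} = 11.
Hence the inverse is u(t - 3) times that function evaluated at t - 3.

Heaviside(t - 3)*(11)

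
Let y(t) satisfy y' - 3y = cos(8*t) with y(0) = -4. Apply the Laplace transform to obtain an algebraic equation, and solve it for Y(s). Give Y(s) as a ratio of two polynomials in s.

Y(s) = (-4*s^2 + s - 256)/(s^3 - 3*s^2 + 64*s - 192)

Laplace-transform each side.
Using L{y'} = sY - y(0) = sY - (-4), the left side becomes (s - 3)Y - (-4).
The right side is L{cos(8*t)} = s/(s^2 + 64).
So (s - 3)Y = s/(s^2 + 64) + (-4).
Divide through and combine into a single rational function.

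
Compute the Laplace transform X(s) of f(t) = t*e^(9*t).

L{e^(9t)} = 1/(s - 9).
Then apply L{t·g(t)} = -d/ds[G(s)] with G(s) = 1/(s - 9):
differentiating 1 time and applying the sign gives (s - 9)^(-2).

X(s) = (s - 9)^(-2)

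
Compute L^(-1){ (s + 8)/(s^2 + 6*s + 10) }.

5*exp(-3*t)*sin(t) + exp(-3*t)*cos(t)

Complete the square in the denominator: s^2 + 6*s + 10 = (s + 3)^2 + 1^2.
Split the numerator to match: s + 8 = 1·(s + 3) + 5·1.
Invert each term: 1·(s + 3)/((s + 3)^2 + 1) ↔ e^(-3t)cos(t); 5·1/((s + 3)^2 + 1) ↔ 5e^(-3t)sin(t).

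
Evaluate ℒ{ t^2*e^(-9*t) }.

2/(s + 9)^3

L{e^(-9t)} = 1/(s + 9).
Then apply L{t^2·g(t)} = (-1)^2 d^2/ds^2[H(s)] with H(s) = 1/(s + 9):
differentiating 2 times and applying the sign gives 2/(s + 9)^3.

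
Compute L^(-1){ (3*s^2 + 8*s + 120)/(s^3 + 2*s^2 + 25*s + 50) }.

2*sin(5*t) - cos(5*t) + 4*exp(-2*t)

Factor the denominator: s^3 + 2*s^2 + 25*s + 50 = (s + 2)*(s^2 + 25).
Partial fraction decomposition gives [4/(s + 2)] + [-s/(s^2 + 25)] + [10/(s^2 + 25)].
Invert each term: 4/(s + 2) ↔ 4e^(-2t); -1·s/(s^2 + 25) ↔ -cos(5t); 2·5/(s^2 + 25) ↔ 2sin(5t).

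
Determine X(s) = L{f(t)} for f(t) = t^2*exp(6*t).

X(s) = 2/(s - 6)^3

L{e^(6t)} = 1/(s - 6).
Then apply L{t^2·g(t)} = (-1)^2 d^2/ds^2[G(s)] with G(s) = 1/(s - 6):
differentiating 2 times and applying the sign gives 2/(s - 6)^3.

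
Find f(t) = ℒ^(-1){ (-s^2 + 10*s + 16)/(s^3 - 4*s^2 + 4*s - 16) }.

Factor the denominator: s^3 - 4*s^2 + 4*s - 16 = (s - 4)*(s^2 + 4).
Partial fraction decomposition gives [2/(s - 4)] + [-3*s/(s^2 + 4)] + [-2/(s^2 + 4)].
Invert each term: 2/(s - 4) ↔ 2e^(4t); -3·s/(s^2 + 4) ↔ -3cos(2t); -1·2/(s^2 + 4) ↔ -sin(2t).

f(t) = 2*exp(4*t) - sin(2*t) - 3*cos(2*t)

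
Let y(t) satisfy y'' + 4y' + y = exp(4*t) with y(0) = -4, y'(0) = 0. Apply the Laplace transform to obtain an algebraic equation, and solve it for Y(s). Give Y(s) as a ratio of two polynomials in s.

Take the Laplace transform of both sides.
Using L{y''} = s^2 Y - s·y(0) - y'(0) and L{y'} = sY - y(0), with y(0) = -4, y'(0) = 0, the left side becomes (s^2 + 4*s + 1)Y - (-4*s - 16).
The right side is L{exp(4*t)} = 1/(s - 4).
So (s^2 + 4*s + 1)Y = 1/(s - 4) + (-4*s - 16).
Divide through and combine into a single rational function.

Y(s) = (-4*s^2 + 65)/(s^3 - 15*s - 4)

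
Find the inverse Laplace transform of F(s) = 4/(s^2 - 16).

sinh(4*t)

Since L{sinh(4t)} = 4/(s^2 - 16), the inverse is sinh(4*t).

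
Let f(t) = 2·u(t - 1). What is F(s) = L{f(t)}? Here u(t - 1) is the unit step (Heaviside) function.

F(s) = 2*exp(-s)/s

By the second shifting theorem, L{u(t - c)·g(t - c)} = e^(-cs)·G(s) with c = 1 and G(s) = L{g(t)}.
L{2} = 2/s.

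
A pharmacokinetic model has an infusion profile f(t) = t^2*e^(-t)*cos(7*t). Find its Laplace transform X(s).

L{cos(7t)} = s/(s^2 + 49).
Multiplying by e^(-t) shifts s → s + 1, so L{e^(-t)*cos(7*t)} = (s + 1)/((s + 1)^2 + 49).
Then apply L{t^2·g(t)} = (-1)^2 d^2/ds^2[G(s)] with G(s) = (s + 1)/((s + 1)^2 + 49):
differentiating 2 times and applying the sign gives 2*(s + 1)*(s^2 + 2*s - 146)/(s^2 + 2*s + 50)^3.

X(s) = 2*(s + 1)*(s^2 + 2*s - 146)/(s^2 + 2*s + 50)^3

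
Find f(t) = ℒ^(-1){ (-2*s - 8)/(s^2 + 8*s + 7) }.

Factor the denominator: s^2 + 8*s + 7 = (s + 1)*(s + 7).
Partial fraction decomposition gives [-1/(s + 7)] + [-1/(s + 1)].
Invert each term: -1/(s + 7) ↔ -e^(-7t); -1/(s + 1) ↔ -e^(-t).

f(t) = -exp(-t) - exp(-7*t)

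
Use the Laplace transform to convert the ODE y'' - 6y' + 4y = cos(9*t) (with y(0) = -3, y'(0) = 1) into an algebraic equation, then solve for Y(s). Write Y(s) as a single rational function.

Take the Laplace transform of both sides.
With L{y''} = s^2 Y - s·y(0) - y'(0) and L{y'} = sY - y(0), with y(0) = -3, y'(0) = 1: the LHS transforms to (s^2 - 6*s + 4)Y - (-3*s + 19).
The right side is L{cos(9*t)} = s/(s^2 + 81).
So (s^2 - 6*s + 4)Y = s/(s^2 + 81) + (-3*s + 19).
Solve for Y(s) and write it as one ratio of polynomials.

Y(s) = (-3*s^3 + 19*s^2 - 242*s + 1539)/(s^4 - 6*s^3 + 85*s^2 - 486*s + 324)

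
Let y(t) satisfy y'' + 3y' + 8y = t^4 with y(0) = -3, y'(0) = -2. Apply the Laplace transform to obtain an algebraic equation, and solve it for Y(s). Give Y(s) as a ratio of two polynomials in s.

Take the Laplace transform of both sides.
Using L{y''} = s^2 Y - s·y(0) - y'(0) and L{y'} = sY - y(0), with y(0) = -3, y'(0) = -2, the left side becomes (s^2 + 3*s + 8)Y - (-3*s - 11).
The right side is L{t^4} = 24/s^5.
So (s^2 + 3*s + 8)Y = 24/s^5 + (-3*s - 11).
Isolate Y and clear denominators.

Y(s) = (-3*s^6 - 11*s^5 + 24)/(s^7 + 3*s^6 + 8*s^5)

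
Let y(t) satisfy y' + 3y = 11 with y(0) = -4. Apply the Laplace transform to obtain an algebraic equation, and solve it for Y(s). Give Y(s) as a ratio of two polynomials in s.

Y(s) = (-4*s + 11)/(s^2 + 3*s)

Take the Laplace transform of both sides.
With L{y'} = sY - y(0) = sY - (-4): the LHS transforms to (s + 3)Y - (-4).
The right side is L{11} = 11/s.
So (s + 3)Y = 11/s + (-4).
Isolate Y and clear denominators.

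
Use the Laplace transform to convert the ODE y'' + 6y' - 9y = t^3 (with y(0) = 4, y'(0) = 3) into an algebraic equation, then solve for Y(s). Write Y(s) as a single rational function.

Y(s) = (4*s^5 + 27*s^4 + 6)/(s^6 + 6*s^5 - 9*s^4)

Apply the Laplace transform to the equation.
The derivative rules (L{y''} = s^2 Y - s·y(0) - y'(0) and L{y'} = sY - y(0), with y(0) = 4, y'(0) = 3) turn the left side into (s^2 + 6*s - 9)Y - (4*s + 27).
The right side is L{t^3} = 6/s^4.
So (s^2 + 6*s - 9)Y = 6/s^4 + (4*s + 27).
Isolate Y and clear denominators.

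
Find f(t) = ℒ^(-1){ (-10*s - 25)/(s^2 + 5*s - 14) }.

f(t) = -5*exp(2*t) - 5*exp(-7*t)

Factor the denominator: s^2 + 5*s - 14 = (s - 2)*(s + 7).
Partial fraction decomposition gives [-5/(s - 2)] + [-5/(s + 7)].
Invert each term: -5/(s - 2) ↔ -5e^(2t); -5/(s + 7) ↔ -5e^(-7t).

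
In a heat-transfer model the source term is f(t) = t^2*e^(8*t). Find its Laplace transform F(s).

L{e^(8t)} = 1/(s - 8).
Then apply L{t^2·g(t)} = (-1)^2 d^2/ds^2[G(s)] with G(s) = 1/(s - 8):
differentiating 2 times and applying the sign gives 2/(s - 8)^3.

F(s) = 2/(s - 8)^3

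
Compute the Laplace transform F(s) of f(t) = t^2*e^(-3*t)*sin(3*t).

F(s) = 18*(s^2 + 6*s + 6)/(s^2 + 6*s + 18)^3

L{sin(3t)} = 3/(s^2 + 9).
Multiplying by e^(-3t) shifts s → s + 3, so L{e^(-3*t)*sin(3*t)} = 3/((s + 3)^2 + 9).
Then apply L{t^2·g(t)} = (-1)^2 d^2/ds^2[G(s)] with G(s) = 3/((s + 3)^2 + 9):
differentiating 2 times and applying the sign gives 18*(s^2 + 6*s + 6)/(s^2 + 6*s + 18)^3.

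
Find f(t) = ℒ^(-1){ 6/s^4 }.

Since L{t^3} = 3!/s^4 = 6/s^4, the inverse is t^3.

f(t) = t^3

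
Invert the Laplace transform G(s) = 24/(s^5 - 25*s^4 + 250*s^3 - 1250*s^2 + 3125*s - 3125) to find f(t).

f(t) = t^4*exp(5*t)

Rewrite the denominator: s^5 - 25*s^4 + 250*s^3 - 1250*s^2 + 3125*s - 3125 = (s - 5)^5.
The form in (s - 5) signals a first-shifting-theorem factor e^(5t).
Since L{t^4} = 4!/s^5 = 24/s^5, the inverse is t^4*e^(5*t).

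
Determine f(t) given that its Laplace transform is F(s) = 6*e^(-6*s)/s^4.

f(t) = Heaviside(t - 6)*((t - 6)^3)

The factor e^(-6s) signals a time shift by c = 6 (second shifting theorem).
L{t^3} = 3!/s^4 = 6/s^4, so L^-1{6/s^4} = t^3.
Hence the inverse is u(t - 6) times that function evaluated at t - 6.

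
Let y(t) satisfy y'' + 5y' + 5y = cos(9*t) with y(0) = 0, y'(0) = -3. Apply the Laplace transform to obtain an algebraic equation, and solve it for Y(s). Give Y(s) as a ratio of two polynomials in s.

Take the Laplace transform of both sides.
With L{y''} = s^2 Y - s·y(0) - y'(0) and L{y'} = sY - y(0), with y(0) = 0, y'(0) = -3: the LHS transforms to (s^2 + 5*s + 5)Y - (-3).
The right side is L{cos(9*t)} = s/(s^2 + 81).
So (s^2 + 5*s + 5)Y = s/(s^2 + 81) + (-3).
Isolate Y and clear denominators.

Y(s) = (-3*s^2 + s - 243)/(s^4 + 5*s^3 + 86*s^2 + 405*s + 405)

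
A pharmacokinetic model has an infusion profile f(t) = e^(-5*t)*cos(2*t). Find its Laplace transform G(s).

G(s) = (s + 5)/((s + 5)^2 + 4)

L{cos(2t)} = s/(s^2 + 4).
By the first shifting theorem, multiplying by e^(-5t) replaces s with s + 5.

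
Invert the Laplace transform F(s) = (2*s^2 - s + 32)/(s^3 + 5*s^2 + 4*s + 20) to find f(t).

Factor the denominator: s^3 + 5*s^2 + 4*s + 20 = (s + 5)*(s^2 + 4).
Partial fraction decomposition gives [3/(s + 5)] + [-s/(s^2 + 4)] + [4/(s^2 + 4)].
Invert each term: 3/(s + 5) ↔ 3e^(-5t); -1·s/(s^2 + 4) ↔ -cos(2t); 2·2/(s^2 + 4) ↔ 2sin(2t).

f(t) = 2*sin(2*t) - cos(2*t) + 3*exp(-5*t)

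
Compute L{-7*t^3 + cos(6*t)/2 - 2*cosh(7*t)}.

Apply the Laplace transform termwise.
(-7)·[L{t^3} = 3!/s^4 = 6/s^4]; (1/2)·[L{cos(6t)} = s/(s^2 + 36)]; (-2)·[L{cosh(7t)} = s/(s^2 - 49)].

s/(2*(s^2 + 36)) - 2*s/(s^2 - 49) - 42/s^4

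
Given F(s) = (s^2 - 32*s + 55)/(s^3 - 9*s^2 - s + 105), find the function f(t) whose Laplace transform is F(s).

f(t) = -6*exp(7*t) + 5*exp(5*t) + 2*exp(-3*t)

Factor the denominator: s^3 - 9*s^2 - s + 105 = (s - 7)*(s - 5)*(s + 3).
Partial fraction decomposition gives [-6/(s - 7)] + [5/(s - 5)] + [2/(s + 3)].
Invert each term: -6/(s - 7) ↔ -6e^(7t); 5/(s - 5) ↔ 5e^(5t); 2/(s + 3) ↔ 2e^(-3t).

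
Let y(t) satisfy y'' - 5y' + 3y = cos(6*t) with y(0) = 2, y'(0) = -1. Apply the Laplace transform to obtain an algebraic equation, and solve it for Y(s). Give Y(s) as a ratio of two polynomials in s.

Y(s) = (2*s^3 - 11*s^2 + 73*s - 396)/(s^4 - 5*s^3 + 39*s^2 - 180*s + 108)

Take the Laplace transform of both sides.
The derivative rules (L{y''} = s^2 Y - s·y(0) - y'(0) and L{y'} = sY - y(0), with y(0) = 2, y'(0) = -1) turn the left side into (s^2 - 5*s + 3)Y - (2*s - 11).
The right side is L{cos(6*t)} = s/(s^2 + 36).
So (s^2 - 5*s + 3)Y = s/(s^2 + 36) + (2*s - 11).
Solve for Y(s) and write it as one ratio of polynomials.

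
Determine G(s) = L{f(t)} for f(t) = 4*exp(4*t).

L{4} = 4/s.
By the first shifting theorem, multiplying by e^(4t) replaces s with s - 4.

G(s) = 4/(s - 4)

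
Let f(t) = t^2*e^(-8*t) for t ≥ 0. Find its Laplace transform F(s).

L{e^(-8t)} = 1/(s + 8).
Then apply L{t^2·g(t)} = (-1)^2 d^2/ds^2[G(s)] with G(s) = 1/(s + 8):
differentiating 2 times and applying the sign gives 2/(s + 8)^3.

F(s) = 2/(s + 8)^3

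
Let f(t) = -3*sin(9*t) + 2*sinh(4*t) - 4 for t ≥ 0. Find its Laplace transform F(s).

F(s) = -27/(s^2 + 81) + 8/(s^2 - 16) - 4/s

By linearity of the Laplace transform, transform each term separately.
(-3)·[L{sin(9t)} = 9/(s^2 + 81)]; (2)·[L{sinh(4t)} = 4/(s^2 - 16)]; L{-4} = -4/s.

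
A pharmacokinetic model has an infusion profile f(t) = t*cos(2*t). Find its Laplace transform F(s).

L{cos(2t)} = s/(s^2 + 4).
Then apply L{t·g(t)} = -d/ds[G(s)] with G(s) = s/(s^2 + 4):
differentiating 1 time and applying the sign gives (s - 2)*(s + 2)/(s^2 + 4)^2.

F(s) = (s - 2)*(s + 2)/(s^2 + 4)^2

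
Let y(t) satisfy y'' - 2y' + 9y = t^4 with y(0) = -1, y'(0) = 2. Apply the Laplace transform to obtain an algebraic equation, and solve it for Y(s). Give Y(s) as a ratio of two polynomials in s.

Y(s) = (-s^6 + 4*s^5 + 24)/(s^7 - 2*s^6 + 9*s^5)

Apply the Laplace transform to the equation.
Using L{y''} = s^2 Y - s·y(0) - y'(0) and L{y'} = sY - y(0), with y(0) = -1, y'(0) = 2, the left side becomes (s^2 - 2*s + 9)Y - (-s + 4).
The right side is L{t^4} = 24/s^5.
So (s^2 - 2*s + 9)Y = 24/s^5 + (-s + 4).
Isolate Y and clear denominators.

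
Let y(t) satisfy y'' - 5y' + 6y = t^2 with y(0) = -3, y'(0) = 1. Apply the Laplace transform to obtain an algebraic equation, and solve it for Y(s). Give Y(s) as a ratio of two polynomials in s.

Y(s) = (-3*s^4 + 16*s^3 + 2)/(s^5 - 5*s^4 + 6*s^3)

Apply the Laplace transform to the equation.
Using L{y''} = s^2 Y - s·y(0) - y'(0) and L{y'} = sY - y(0), with y(0) = -3, y'(0) = 1, the left side becomes (s^2 - 5*s + 6)Y - (-3*s + 16).
The right side is L{t^2} = 2/s^3.
So (s^2 - 5*s + 6)Y = 2/s^3 + (-3*s + 16).
Isolate Y and clear denominators.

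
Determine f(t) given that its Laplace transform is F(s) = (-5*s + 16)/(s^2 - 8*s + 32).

f(t) = -exp(4*t)*sin(4*t) - 5*exp(4*t)*cos(4*t)

Complete the square in the denominator: s^2 - 8*s + 32 = (s - 4)^2 + 4^2.
Split the numerator to match: -5*s + 16 = -5·(s - 4) - 1·4.
Invert each term: -5·(s - 4)/((s - 4)^2 + 16) ↔ -5e^(4t)cos(4t); -1·4/((s - 4)^2 + 16) ↔ -e^(4t)sin(4t).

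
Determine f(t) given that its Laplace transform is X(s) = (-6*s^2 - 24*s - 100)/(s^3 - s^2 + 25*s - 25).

Factor the denominator: s^3 - s^2 + 25*s - 25 = (s - 1)*(s^2 + 25).
Partial fraction decomposition gives [-5/(s - 1)] + [-s/(s^2 + 25)] + [-25/(s^2 + 25)].
Invert each term: -5/(s - 1) ↔ -5e^(t); -1·s/(s^2 + 25) ↔ -cos(5t); -5·5/(s^2 + 25) ↔ -5sin(5t).

f(t) = -5*exp(t) - 5*sin(5*t) - cos(5*t)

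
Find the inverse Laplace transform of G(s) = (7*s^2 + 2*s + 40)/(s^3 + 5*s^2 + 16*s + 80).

-2*sin(4*t) + 2*cos(4*t) + 5*exp(-5*t)

Factor the denominator: s^3 + 5*s^2 + 16*s + 80 = (s + 5)*(s^2 + 16).
Partial fraction decomposition gives [5/(s + 5)] + [2*s/(s^2 + 16)] + [-8/(s^2 + 16)].
Invert each term: 5/(s + 5) ↔ 5e^(-5t); 2·s/(s^2 + 16) ↔ 2cos(4t); -2·4/(s^2 + 16) ↔ -2sin(4t).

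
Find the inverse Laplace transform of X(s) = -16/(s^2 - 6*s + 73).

Rewrite the denominator: s^2 - 6*s + 73 = (s - 3)^2 + 64.
The form in (s - 3) signals a first-shifting-theorem factor e^(3t).
Since L{sin(8t)} = 8/(s^2 + 64), the inverse is exp(3*t)*sin(8*t), scaled by -2.

-2*exp(3*t)*sin(8*t)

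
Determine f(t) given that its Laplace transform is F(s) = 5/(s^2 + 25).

Since L{sin(5t)} = 5/(s^2 + 25), the inverse is sin(5*t).

f(t) = sin(5*t)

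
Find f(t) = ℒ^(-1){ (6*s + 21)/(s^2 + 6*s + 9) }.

f(t) = 3*t*exp(-3*t) + 6*exp(-3*t)

Factor the denominator: s^2 + 6*s + 9 = (s + 3)^2.
Partial fraction decomposition gives [6/(s + 3)] + [3/(s + 3)^2].
Invert each term: 6/(s + 3) ↔ 6e^(-3t); 3/(s + 3)^2 ↔ 3t·e^(-3t).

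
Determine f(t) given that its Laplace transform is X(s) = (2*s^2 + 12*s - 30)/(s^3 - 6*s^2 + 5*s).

Factor the denominator: s^3 - 6*s^2 + 5*s = s*(s - 5)*(s - 1).
Partial fraction decomposition gives [-6/s] + [4/(s - 5)] + [4/(s - 1)].
Invert each term: -6/(s - 0) ↔ -6e^(0t); 4/(s - 5) ↔ 4e^(5t); 4/(s - 1) ↔ 4e^(t).

f(t) = 4*exp(5*t) + 4*exp(t) - 6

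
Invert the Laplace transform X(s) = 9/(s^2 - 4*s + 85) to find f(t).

f(t) = exp(2*t)*sin(9*t)

Rewrite the denominator: s^2 - 4*s + 85 = (s - 2)^2 + 81.
The form in (s - 2) signals a first-shifting-theorem factor e^(2t).
Since L{sin(9t)} = 9/(s^2 + 81), the inverse is exp(2*t)*sin(9*t).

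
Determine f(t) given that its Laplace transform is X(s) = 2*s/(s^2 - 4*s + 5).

Complete the square in the denominator: s^2 - 4*s + 5 = (s - 2)^2 + 1^2.
Split the numerator to match: 2*s = 2·(s - 2) + 4·1.
Invert each term: 2·(s - 2)/((s - 2)^2 + 1) ↔ 2e^(2t)cos(t); 4·1/((s - 2)^2 + 1) ↔ 4e^(2t)sin(t).

f(t) = 4*exp(2*t)*sin(t) + 2*exp(2*t)*cos(t)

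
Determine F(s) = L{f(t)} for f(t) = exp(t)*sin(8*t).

L{sin(8t)} = 8/(s^2 + 64).
By the first shifting theorem, multiplying by e^(t) replaces s with s - 1.

F(s) = 8/((s - 1)^2 + 64)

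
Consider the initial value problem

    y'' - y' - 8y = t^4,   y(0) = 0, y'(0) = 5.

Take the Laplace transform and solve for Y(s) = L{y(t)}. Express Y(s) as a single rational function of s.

Y(s) = (5*s^5 + 24)/(s^7 - s^6 - 8*s^5)

Take the Laplace transform of both sides.
Using L{y''} = s^2 Y - s·y(0) - y'(0) and L{y'} = sY - y(0), with y(0) = 0, y'(0) = 5, the left side becomes (s^2 - s - 8)Y - (5).
The right side is L{t^4} = 24/s^5.
So (s^2 - s - 8)Y = 24/s^5 + (5).
Divide through and combine into a single rational function.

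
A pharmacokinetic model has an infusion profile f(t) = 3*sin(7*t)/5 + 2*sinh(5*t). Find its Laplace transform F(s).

F(s) = 21/(5*(s^2 + 49)) + 10/(s^2 - 25)

By linearity of the Laplace transform, transform each term separately.
(2)·[L{sinh(5t)} = 5/(s^2 - 25)]; (3/5)·[L{sin(7t)} = 7/(s^2 + 49)].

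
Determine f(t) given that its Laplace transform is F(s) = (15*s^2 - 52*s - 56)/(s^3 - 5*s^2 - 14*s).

Factor the denominator: s^3 - 5*s^2 - 14*s = s*(s - 7)*(s + 2).
Partial fraction decomposition gives [6/(s + 2)] + [4/s] + [5/(s - 7)].
Invert each term: 6/(s + 2) ↔ 6e^(-2t); 4/(s - 0) ↔ 4e^(0t); 5/(s - 7) ↔ 5e^(7t).

f(t) = 5*exp(7*t) + 4 + 6*exp(-2*t)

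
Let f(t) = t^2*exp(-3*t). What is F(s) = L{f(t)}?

F(s) = 2/(s + 3)^3

L{e^(-3t)} = 1/(s + 3).
Then apply L{t^2·g(t)} = (-1)^2 d^2/ds^2[G(s)] with G(s) = 1/(s + 3):
differentiating 2 times and applying the sign gives 2/(s + 3)^3.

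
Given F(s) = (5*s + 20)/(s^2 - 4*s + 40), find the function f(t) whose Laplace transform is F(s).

f(t) = 5*exp(2*t)*sin(6*t) + 5*exp(2*t)*cos(6*t)

Complete the square in the denominator: s^2 - 4*s + 40 = (s - 2)^2 + 6^2.
Split the numerator to match: 5*s + 20 = 5·(s - 2) + 5·6.
Invert each term: 5·(s - 2)/((s - 2)^2 + 36) ↔ 5e^(2t)cos(6t); 5·6/((s - 2)^2 + 36) ↔ 5e^(2t)sin(6t).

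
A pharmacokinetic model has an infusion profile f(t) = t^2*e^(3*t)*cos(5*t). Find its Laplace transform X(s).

X(s) = 2*(s - 3)*(s^2 - 6*s - 66)/(s^2 - 6*s + 34)^3

L{cos(5t)} = s/(s^2 + 25).
Multiplying by e^(3t) shifts s → s - 3, so L{e^(3*t)*cos(5*t)} = (s - 3)/((s - 3)^2 + 25).
Then apply L{t^2·g(t)} = (-1)^2 d^2/ds^2[G(s)] with G(s) = (s - 3)/((s - 3)^2 + 25):
differentiating 2 times and applying the sign gives 2*(s - 3)*(s^2 - 6*s - 66)/(s^2 - 6*s + 34)^3.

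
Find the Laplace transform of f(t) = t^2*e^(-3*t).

L{e^(-3t)} = 1/(s + 3).
Then apply L{t^2·g(t)} = (-1)^2 d^2/ds^2[G(s)] with G(s) = 1/(s + 3):
differentiating 2 times and applying the sign gives 2/(s + 3)^3.

2/(s + 3)^3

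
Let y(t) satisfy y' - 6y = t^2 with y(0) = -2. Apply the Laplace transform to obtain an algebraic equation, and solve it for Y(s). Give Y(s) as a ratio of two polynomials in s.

Take the Laplace transform of both sides.
Using L{y'} = sY - y(0) = sY - (-2), the left side becomes (s - 6)Y - (-2).
The right side is L{t^2} = 2/s^3.
So (s - 6)Y = 2/s^3 + (-2).
Solve for Y(s) and write it as one ratio of polynomials.

Y(s) = (-2*s^3 + 2)/(s^4 - 6*s^3)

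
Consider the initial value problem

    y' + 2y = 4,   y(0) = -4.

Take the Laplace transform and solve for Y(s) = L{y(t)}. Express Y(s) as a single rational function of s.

Y(s) = (-4*s + 4)/(s^2 + 2*s)

Transform both sides with L{·}.
Using L{y'} = sY - y(0) = sY - (-4), the left side becomes (s + 2)Y - (-4).
The right side is L{4} = 4/s.
So (s + 2)Y = 4/s + (-4).
Solve for Y(s) and write it as one ratio of polynomials.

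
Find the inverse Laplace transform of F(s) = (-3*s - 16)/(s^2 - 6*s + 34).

-5*exp(3*t)*sin(5*t) - 3*exp(3*t)*cos(5*t)

Complete the square in the denominator: s^2 - 6*s + 34 = (s - 3)^2 + 5^2.
Split the numerator to match: -3*s - 16 = -3·(s - 3) - 5·5.
Invert each term: -3·(s - 3)/((s - 3)^2 + 25) ↔ -3e^(3t)cos(5t); -5·5/((s - 3)^2 + 25) ↔ -5e^(3t)sin(5t).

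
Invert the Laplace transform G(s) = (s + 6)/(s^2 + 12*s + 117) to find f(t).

Rewrite the denominator: s^2 + 12*s + 117 = (s + 6)^2 + 81.
The form in (s + 6) signals a first-shifting-theorem factor e^(-6t).
Since L{cos(9t)} = s/(s^2 + 81), the inverse is e^(-6*t)*cos(9*t).

f(t) = exp(-6*t)*cos(9*t)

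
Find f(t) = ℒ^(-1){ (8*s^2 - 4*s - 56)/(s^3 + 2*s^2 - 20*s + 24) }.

f(t) = -4*t*exp(2*t) + 4*exp(2*t) + 4*exp(-6*t)

Factor the denominator: s^3 + 2*s^2 - 20*s + 24 = (s - 2)^2*(s + 6).
Partial fraction decomposition gives [4/(s - 2)] + [-4/(s - 2)^2] + [4/(s + 6)].
Invert each term: 4/(s - 2) ↔ 4e^(2t); -4/(s - 2)^2 ↔ -4t·e^(2t); 4/(s + 6) ↔ 4e^(-6t).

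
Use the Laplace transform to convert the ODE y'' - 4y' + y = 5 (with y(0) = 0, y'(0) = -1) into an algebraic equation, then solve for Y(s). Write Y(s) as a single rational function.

Y(s) = (-s + 5)/(s^3 - 4*s^2 + s)

Laplace-transform each side.
With L{y''} = s^2 Y - s·y(0) - y'(0) and L{y'} = sY - y(0), with y(0) = 0, y'(0) = -1: the LHS transforms to (s^2 - 4*s + 1)Y - (-1).
The right side is L{5} = 5/s.
So (s^2 - 4*s + 1)Y = 5/s + (-1).
Solve for Y(s) and write it as one ratio of polynomials.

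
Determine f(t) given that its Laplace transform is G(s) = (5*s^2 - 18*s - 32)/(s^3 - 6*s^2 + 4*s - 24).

Factor the denominator: s^3 - 6*s^2 + 4*s - 24 = (s - 6)*(s^2 + 4).
Partial fraction decomposition gives [1/(s - 6)] + [4*s/(s^2 + 4)] + [6/(s^2 + 4)].
Invert each term: 1/(s - 6) ↔ e^(6t); 4·s/(s^2 + 4) ↔ 4cos(2t); 3·2/(s^2 + 4) ↔ 3sin(2t).

f(t) = exp(6*t) + 3*sin(2*t) + 4*cos(2*t)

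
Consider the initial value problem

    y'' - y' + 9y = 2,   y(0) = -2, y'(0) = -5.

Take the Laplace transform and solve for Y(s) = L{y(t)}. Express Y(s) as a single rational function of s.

Take the Laplace transform of both sides.
Using L{y''} = s^2 Y - s·y(0) - y'(0) and L{y'} = sY - y(0), with y(0) = -2, y'(0) = -5, the left side becomes (s^2 - s + 9)Y - (-2*s - 3).
The right side is L{2} = 2/s.
So (s^2 - s + 9)Y = 2/s + (-2*s - 3).
Solve for Y(s) and write it as one ratio of polynomials.

Y(s) = (-2*s^2 - 3*s + 2)/(s^3 - s^2 + 9*s)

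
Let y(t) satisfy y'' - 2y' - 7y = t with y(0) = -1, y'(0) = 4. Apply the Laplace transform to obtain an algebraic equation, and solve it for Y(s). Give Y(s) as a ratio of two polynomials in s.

Transform both sides with L{·}.
The derivative rules (L{y''} = s^2 Y - s·y(0) - y'(0) and L{y'} = sY - y(0), with y(0) = -1, y'(0) = 4) turn the left side into (s^2 - 2*s - 7)Y - (-s + 6).
The right side is L{t} = s^(-2).
So (s^2 - 2*s - 7)Y = s^(-2) + (-s + 6).
Divide through and combine into a single rational function.

Y(s) = (-s^3 + 6*s^2 + 1)/(s^4 - 2*s^3 - 7*s^2)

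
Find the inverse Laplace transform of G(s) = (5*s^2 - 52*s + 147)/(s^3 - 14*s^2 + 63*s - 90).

5*exp(6*t) - 6*exp(5*t) + 6*exp(3*t)

Factor the denominator: s^3 - 14*s^2 + 63*s - 90 = (s - 6)*(s - 5)*(s - 3).
Partial fraction decomposition gives [5/(s - 6)] + [-6/(s - 5)] + [6/(s - 3)].
Invert each term: 5/(s - 6) ↔ 5e^(6t); -6/(s - 5) ↔ -6e^(5t); 6/(s - 3) ↔ 6e^(3t).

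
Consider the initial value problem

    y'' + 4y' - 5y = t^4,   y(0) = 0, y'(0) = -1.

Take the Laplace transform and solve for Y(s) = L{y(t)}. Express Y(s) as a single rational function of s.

Y(s) = (-s^5 + 24)/(s^7 + 4*s^6 - 5*s^5)

Transform both sides with L{·}.
With L{y''} = s^2 Y - s·y(0) - y'(0) and L{y'} = sY - y(0), with y(0) = 0, y'(0) = -1: the LHS transforms to (s^2 + 4*s - 5)Y - (-1).
The right side is L{t^4} = 24/s^5.
So (s^2 + 4*s - 5)Y = 24/s^5 + (-1).
Isolate Y and clear denominators.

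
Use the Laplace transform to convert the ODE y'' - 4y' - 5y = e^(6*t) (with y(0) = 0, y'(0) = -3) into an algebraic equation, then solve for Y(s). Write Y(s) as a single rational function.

Apply the Laplace transform to the equation.
The derivative rules (L{y''} = s^2 Y - s·y(0) - y'(0) and L{y'} = sY - y(0), with y(0) = 0, y'(0) = -3) turn the left side into (s^2 - 4*s - 5)Y - (-3).
The right side is L{e^(6*t)} = 1/(s - 6).
So (s^2 - 4*s - 5)Y = 1/(s - 6) + (-3).
Solve for Y(s) and write it as one ratio of polynomials.

Y(s) = (-3*s + 19)/(s^3 - 10*s^2 + 19*s + 30)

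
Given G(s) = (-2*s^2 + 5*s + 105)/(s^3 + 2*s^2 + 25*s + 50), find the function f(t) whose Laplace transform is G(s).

f(t) = 3*sin(5*t) - 5*cos(5*t) + 3*exp(-2*t)

Factor the denominator: s^3 + 2*s^2 + 25*s + 50 = (s + 2)*(s^2 + 25).
Partial fraction decomposition gives [3/(s + 2)] + [-5*s/(s^2 + 25)] + [15/(s^2 + 25)].
Invert each term: 3/(s + 2) ↔ 3e^(-2t); -5·s/(s^2 + 25) ↔ -5cos(5t); 3·5/(s^2 + 25) ↔ 3sin(5t).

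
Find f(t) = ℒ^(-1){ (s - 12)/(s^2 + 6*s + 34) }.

f(t) = -3*exp(-3*t)*sin(5*t) + exp(-3*t)*cos(5*t)

Complete the square in the denominator: s^2 + 6*s + 34 = (s + 3)^2 + 5^2.
Split the numerator to match: s - 12 = 1·(s + 3) - 3·5.
Invert each term: 1·(s + 3)/((s + 3)^2 + 25) ↔ e^(-3t)cos(5t); -3·5/((s + 3)^2 + 25) ↔ -3e^(-3t)sin(5t).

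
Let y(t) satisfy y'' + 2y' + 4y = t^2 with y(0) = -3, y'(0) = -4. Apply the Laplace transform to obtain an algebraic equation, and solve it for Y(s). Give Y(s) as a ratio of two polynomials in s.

Y(s) = (-3*s^4 - 10*s^3 + 2)/(s^5 + 2*s^4 + 4*s^3)

Transform both sides with L{·}.
Using L{y''} = s^2 Y - s·y(0) - y'(0) and L{y'} = sY - y(0), with y(0) = -3, y'(0) = -4, the left side becomes (s^2 + 2*s + 4)Y - (-3*s - 10).
The right side is L{t^2} = 2/s^3.
So (s^2 + 2*s + 4)Y = 2/s^3 + (-3*s - 10).
Isolate Y and clear denominators.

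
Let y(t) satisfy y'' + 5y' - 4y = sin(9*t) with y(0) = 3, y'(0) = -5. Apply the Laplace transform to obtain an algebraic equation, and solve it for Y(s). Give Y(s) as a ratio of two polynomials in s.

Apply the Laplace transform to the equation.
With L{y''} = s^2 Y - s·y(0) - y'(0) and L{y'} = sY - y(0), with y(0) = 3, y'(0) = -5: the LHS transforms to (s^2 + 5*s - 4)Y - (3*s + 10).
The right side is L{sin(9*t)} = 9/(s^2 + 81).
So (s^2 + 5*s - 4)Y = 9/(s^2 + 81) + (3*s + 10).
Solve for Y(s) and write it as one ratio of polynomials.

Y(s) = (3*s^3 + 10*s^2 + 243*s + 819)/(s^4 + 5*s^3 + 77*s^2 + 405*s - 324)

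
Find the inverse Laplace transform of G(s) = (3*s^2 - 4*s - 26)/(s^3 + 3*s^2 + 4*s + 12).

Factor the denominator: s^3 + 3*s^2 + 4*s + 12 = (s + 3)*(s^2 + 4).
Partial fraction decomposition gives [1/(s + 3)] + [2*s/(s^2 + 4)] + [-10/(s^2 + 4)].
Invert each term: 1/(s + 3) ↔ e^(-3t); 2·s/(s^2 + 4) ↔ 2cos(2t); -5·2/(s^2 + 4) ↔ -5sin(2t).

-5*sin(2*t) + 2*cos(2*t) + exp(-3*t)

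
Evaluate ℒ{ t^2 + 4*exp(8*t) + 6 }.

4/(s - 8) + 6/s + 2/s^3

Apply the Laplace transform termwise.
(4)·[L{e^(8t)} = 1/(s - 8)]; L{t^2} = 2!/s^3 = 2/s^3; L{6} = 6/s.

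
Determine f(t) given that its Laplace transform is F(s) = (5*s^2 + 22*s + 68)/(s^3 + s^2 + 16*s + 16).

f(t) = 5*sin(4*t) + 2*cos(4*t) + 3*exp(-t)

Factor the denominator: s^3 + s^2 + 16*s + 16 = (s + 1)*(s^2 + 16).
Partial fraction decomposition gives [3/(s + 1)] + [2*s/(s^2 + 16)] + [20/(s^2 + 16)].
Invert each term: 3/(s + 1) ↔ 3e^(-t); 2·s/(s^2 + 16) ↔ 2cos(4t); 5·4/(s^2 + 16) ↔ 5sin(4t).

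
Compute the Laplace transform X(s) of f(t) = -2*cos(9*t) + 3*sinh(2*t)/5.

X(s) = -2*s/(s^2 + 81) + 6/(5*(s^2 - 4))

The transform is linear, so treat each term independently.
(3/5)·[L{sinh(2t)} = 2/(s^2 - 4)]; (-2)·[L{cos(9t)} = s/(s^2 + 81)].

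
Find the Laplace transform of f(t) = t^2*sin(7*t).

L{sin(7t)} = 7/(s^2 + 49).
Then apply L{t^2·g(t)} = (-1)^2 d^2/ds^2[G(s)] with G(s) = 7/(s^2 + 49):
differentiating 2 times and applying the sign gives 14*(3*s^2 - 49)/(s^2 + 49)^3.

14*(3*s^2 - 49)/(s^2 + 49)^3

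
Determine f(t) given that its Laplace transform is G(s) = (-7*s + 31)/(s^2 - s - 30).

Factor the denominator: s^2 - s - 30 = (s - 6)*(s + 5).
Partial fraction decomposition gives [-6/(s + 5)] + [-1/(s - 6)].
Invert each term: -6/(s + 5) ↔ -6e^(-5t); -1/(s - 6) ↔ -e^(6t).

f(t) = -exp(6*t) - 6*exp(-5*t)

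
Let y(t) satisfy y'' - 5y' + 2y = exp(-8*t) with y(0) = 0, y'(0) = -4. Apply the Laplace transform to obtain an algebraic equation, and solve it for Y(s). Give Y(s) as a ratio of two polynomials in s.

Y(s) = (-4*s - 31)/(s^3 + 3*s^2 - 38*s + 16)

Apply the Laplace transform to the equation.
The derivative rules (L{y''} = s^2 Y - s·y(0) - y'(0) and L{y'} = sY - y(0), with y(0) = 0, y'(0) = -4) turn the left side into (s^2 - 5*s + 2)Y - (-4).
The right side is L{exp(-8*t)} = 1/(s + 8).
So (s^2 - 5*s + 2)Y = 1/(s + 8) + (-4).
Isolate Y and clear denominators.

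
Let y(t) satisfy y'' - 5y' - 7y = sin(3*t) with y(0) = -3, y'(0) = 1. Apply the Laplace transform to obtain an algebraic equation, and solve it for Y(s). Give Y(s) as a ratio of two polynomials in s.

Y(s) = (-3*s^3 + 16*s^2 - 27*s + 147)/(s^4 - 5*s^3 + 2*s^2 - 45*s - 63)

Transform both sides with L{·}.
The derivative rules (L{y''} = s^2 Y - s·y(0) - y'(0) and L{y'} = sY - y(0), with y(0) = -3, y'(0) = 1) turn the left side into (s^2 - 5*s - 7)Y - (-3*s + 16).
The right side is L{sin(3*t)} = 3/(s^2 + 9).
So (s^2 - 5*s - 7)Y = 3/(s^2 + 9) + (-3*s + 16).
Divide through and combine into a single rational function.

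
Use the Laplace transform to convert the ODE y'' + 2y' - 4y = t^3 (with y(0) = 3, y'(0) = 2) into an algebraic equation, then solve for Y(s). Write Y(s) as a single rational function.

Y(s) = (3*s^5 + 8*s^4 + 6)/(s^6 + 2*s^5 - 4*s^4)

Take the Laplace transform of both sides.
Using L{y''} = s^2 Y - s·y(0) - y'(0) and L{y'} = sY - y(0), with y(0) = 3, y'(0) = 2, the left side becomes (s^2 + 2*s - 4)Y - (3*s + 8).
The right side is L{t^3} = 6/s^4.
So (s^2 + 2*s - 4)Y = 6/s^4 + (3*s + 8).
Isolate Y and clear denominators.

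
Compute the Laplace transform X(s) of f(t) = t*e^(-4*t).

L{e^(-4t)} = 1/(s + 4).
Then apply L{t·g(t)} = -d/ds[G(s)] with G(s) = 1/(s + 4):
differentiating 1 time and applying the sign gives (s + 4)^(-2).

X(s) = (s + 4)^(-2)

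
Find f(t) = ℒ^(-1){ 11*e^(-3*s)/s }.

The factor e^(-3s) signals a time shift by c = 3 (second shifting theorem).
L{11} = 11/s, so L^-1{11/s} = 11.
Hence the inverse is u(t - 3) times that function evaluated at t - 3.

f(t) = Heaviside(t - 3)*(11)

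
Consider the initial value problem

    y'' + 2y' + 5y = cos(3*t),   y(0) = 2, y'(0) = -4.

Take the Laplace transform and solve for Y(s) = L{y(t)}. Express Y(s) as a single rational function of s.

Y(s) = (2*s^3 + 19*s)/(s^4 + 2*s^3 + 14*s^2 + 18*s + 45)

Apply the Laplace transform to the equation.
With L{y''} = s^2 Y - s·y(0) - y'(0) and L{y'} = sY - y(0), with y(0) = 2, y'(0) = -4: the LHS transforms to (s^2 + 2*s + 5)Y - (2*s).
The right side is L{cos(3*t)} = s/(s^2 + 9).
So (s^2 + 2*s + 5)Y = s/(s^2 + 9) + (2*s).
Isolate Y and clear denominators.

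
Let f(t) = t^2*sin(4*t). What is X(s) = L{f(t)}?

L{sin(4t)} = 4/(s^2 + 16).
Then apply L{t^2·g(t)} = (-1)^2 d^2/ds^2[G(s)] with G(s) = 4/(s^2 + 16):
differentiating 2 times and applying the sign gives 8*(3*s^2 - 16)/(s^2 + 16)^3.

X(s) = 8*(3*s^2 - 16)/(s^2 + 16)^3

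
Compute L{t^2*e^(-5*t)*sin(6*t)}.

L{sin(6t)} = 6/(s^2 + 36).
Multiplying by e^(-5t) shifts s → s + 5, so L{e^(-5*t)*sin(6*t)} = 6/((s + 5)^2 + 36).
Then apply L{t^2·g(t)} = (-1)^2 d^2/ds^2[G(s)] with G(s) = 6/((s + 5)^2 + 36):
differentiating 2 times and applying the sign gives 36*(s^2 + 10*s + 13)/(s^2 + 10*s + 61)^3.

36*(s^2 + 10*s + 13)/(s^2 + 10*s + 61)^3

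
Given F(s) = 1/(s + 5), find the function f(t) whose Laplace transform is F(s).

f(t) = exp(-5*t)

Since L{e^(-5t)} = 1/(s + 5), the inverse is e^(-5*t).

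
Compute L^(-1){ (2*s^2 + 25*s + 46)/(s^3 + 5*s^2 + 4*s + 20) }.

5*sin(2*t) + 3*cos(2*t) - exp(-5*t)

Factor the denominator: s^3 + 5*s^2 + 4*s + 20 = (s + 5)*(s^2 + 4).
Partial fraction decomposition gives [-1/(s + 5)] + [3*s/(s^2 + 4)] + [10/(s^2 + 4)].
Invert each term: -1/(s + 5) ↔ -e^(-5t); 3·s/(s^2 + 4) ↔ 3cos(2t); 5·2/(s^2 + 4) ↔ 5sin(2t).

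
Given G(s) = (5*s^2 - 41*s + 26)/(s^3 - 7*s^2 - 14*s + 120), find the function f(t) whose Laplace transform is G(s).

f(t) = -4*exp(6*t) + 6*exp(5*t) + 3*exp(-4*t)

Factor the denominator: s^3 - 7*s^2 - 14*s + 120 = (s - 6)*(s - 5)*(s + 4).
Partial fraction decomposition gives [6/(s - 5)] + [-4/(s - 6)] + [3/(s + 4)].
Invert each term: 6/(s - 5) ↔ 6e^(5t); -4/(s - 6) ↔ -4e^(6t); 3/(s + 4) ↔ 3e^(-4t).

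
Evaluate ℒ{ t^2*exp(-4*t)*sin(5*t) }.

10*(3*s^2 + 24*s + 23)/(s^2 + 8*s + 41)^3

L{sin(5t)} = 5/(s^2 + 25).
Multiplying by e^(-4t) shifts s → s + 4, so L{exp(-4*t)*sin(5*t)} = 5/((s + 4)^2 + 25).
Then apply L{t^2·g(t)} = (-1)^2 d^2/ds^2[G(s)] with G(s) = 5/((s + 4)^2 + 25):
differentiating 2 times and applying the sign gives 10*(3*s^2 + 24*s + 23)/(s^2 + 8*s + 41)^3.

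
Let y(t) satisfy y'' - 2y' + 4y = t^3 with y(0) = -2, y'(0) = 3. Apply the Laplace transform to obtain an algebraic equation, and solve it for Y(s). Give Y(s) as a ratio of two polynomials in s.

Laplace-transform each side.
Using L{y''} = s^2 Y - s·y(0) - y'(0) and L{y'} = sY - y(0), with y(0) = -2, y'(0) = 3, the left side becomes (s^2 - 2*s + 4)Y - (-2*s + 7).
The right side is L{t^3} = 6/s^4.
So (s^2 - 2*s + 4)Y = 6/s^4 + (-2*s + 7).
Solve for Y(s) and write it as one ratio of polynomials.

Y(s) = (-2*s^5 + 7*s^4 + 6)/(s^6 - 2*s^5 + 4*s^4)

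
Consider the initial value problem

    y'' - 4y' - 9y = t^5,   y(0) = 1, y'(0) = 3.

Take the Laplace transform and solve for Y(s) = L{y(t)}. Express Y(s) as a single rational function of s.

Y(s) = (s^7 - s^6 + 120)/(s^8 - 4*s^7 - 9*s^6)

Transform both sides with L{·}.
With L{y''} = s^2 Y - s·y(0) - y'(0) and L{y'} = sY - y(0), with y(0) = 1, y'(0) = 3: the LHS transforms to (s^2 - 4*s - 9)Y - (s - 1).
The right side is L{t^5} = 120/s^6.
So (s^2 - 4*s - 9)Y = 120/s^6 + (s - 1).
Isolate Y and clear denominators.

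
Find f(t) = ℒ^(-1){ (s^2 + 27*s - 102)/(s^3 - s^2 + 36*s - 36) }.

f(t) = -2*exp(t) + 5*sin(6*t) + 3*cos(6*t)

Factor the denominator: s^3 - s^2 + 36*s - 36 = (s - 1)*(s^2 + 36).
Partial fraction decomposition gives [-2/(s - 1)] + [3*s/(s^2 + 36)] + [30/(s^2 + 36)].
Invert each term: -2/(s - 1) ↔ -2e^(t); 3·s/(s^2 + 36) ↔ 3cos(6t); 5·6/(s^2 + 36) ↔ 5sin(6t).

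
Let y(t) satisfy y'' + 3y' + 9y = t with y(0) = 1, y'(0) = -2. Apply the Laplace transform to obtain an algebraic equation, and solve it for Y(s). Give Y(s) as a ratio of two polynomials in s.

Apply the Laplace transform to the equation.
With L{y''} = s^2 Y - s·y(0) - y'(0) and L{y'} = sY - y(0), with y(0) = 1, y'(0) = -2: the LHS transforms to (s^2 + 3*s + 9)Y - (s + 1).
The right side is L{t} = s^(-2).
So (s^2 + 3*s + 9)Y = s^(-2) + (s + 1).
Solve for Y(s) and write it as one ratio of polynomials.

Y(s) = (s^3 + s^2 + 1)/(s^4 + 3*s^3 + 9*s^2)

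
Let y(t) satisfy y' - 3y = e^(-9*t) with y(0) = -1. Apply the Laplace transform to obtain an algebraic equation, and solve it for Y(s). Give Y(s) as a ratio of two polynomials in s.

Y(s) = (-s - 8)/(s^2 + 6*s - 27)

Transform both sides with L{·}.
Using L{y'} = sY - y(0) = sY - (-1), the left side becomes (s - 3)Y - (-1).
The right side is L{e^(-9*t)} = 1/(s + 9).
So (s - 3)Y = 1/(s + 9) + (-1).
Divide through and combine into a single rational function.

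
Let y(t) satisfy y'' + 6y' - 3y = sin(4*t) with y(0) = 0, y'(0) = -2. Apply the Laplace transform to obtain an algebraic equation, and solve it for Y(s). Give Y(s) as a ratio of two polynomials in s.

Y(s) = (-2*s^2 - 28)/(s^4 + 6*s^3 + 13*s^2 + 96*s - 48)

Transform both sides with L{·}.
The derivative rules (L{y''} = s^2 Y - s·y(0) - y'(0) and L{y'} = sY - y(0), with y(0) = 0, y'(0) = -2) turn the left side into (s^2 + 6*s - 3)Y - (-2).
The right side is L{sin(4*t)} = 4/(s^2 + 16).
So (s^2 + 6*s - 3)Y = 4/(s^2 + 16) + (-2).
Isolate Y and clear denominators.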